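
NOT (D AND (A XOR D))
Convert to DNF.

NOT D OR (D AND A)

NOT (D AND (A XOR D))
≡ NOT (D AND ((A AND NOT D) OR (NOT A AND D)))   — expand XOR
≡ NOT D OR NOT ((A AND NOT D) OR (NOT A AND D))   — De Morgan
≡ NOT D OR (NOT (A AND NOT D) AND NOT (NOT A AND D))   — De Morgan
≡ NOT D OR ((NOT A OR NOT NOT D) AND NOT (NOT A AND D))   — De Morgan
≡ NOT D OR ((NOT A OR D) AND NOT (NOT A AND D))   — double negation
≡ NOT D OR ((NOT A OR D) AND (NOT NOT A OR NOT D))   — De Morgan
≡ NOT D OR ((NOT A OR D) AND (A OR NOT D))   — double negation
≡ NOT D OR (NOT A AND A) OR (NOT A AND NOT D) OR (D AND A) OR (D AND NOT D)   — distribute AND over OR
≡ NOT D OR (D AND A)   — simplify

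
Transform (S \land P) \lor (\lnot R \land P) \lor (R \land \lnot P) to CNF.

(S \lor \lnot R \lor \lnot P) \land (P \lor R)

(S \land P) \lor (\lnot R \land P) \lor (R \land \lnot P)
⇔ (S \lor \lnot R \lor R) \land (S \lor \lnot R \lor \lnot P) \land (S \lor P \lor R) \land (S \lor P \lor \lnot P) \land (P \lor \lnot R \lor R) \land (P \lor \lnot R \lor \lnot P) \land (P \lor P \lor R) \land (P \lor P \lor \lnot P)   — distribute \lor over \land
⇔ (S \lor \lnot R \lor \lnot P) \land (P \lor R)   — simplify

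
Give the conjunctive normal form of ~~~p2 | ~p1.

~p2 | ~p1

~~~p2 | ~p1
≡ ~p2 | ~p1   (double negation)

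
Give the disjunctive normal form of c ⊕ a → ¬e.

c ⊕ a → ¬e
= ¬(c ⊕ a) ∨ ¬e   [eliminate →]
= ¬(c ∧ ¬a ∨ ¬c ∧ a) ∨ ¬e   [expand ⊕]
= ¬(c ∧ ¬a) ∧ ¬(¬c ∧ a) ∨ ¬e   [De Morgan]
= (¬c ∨ ¬¬a) ∧ ¬(¬c ∧ a) ∨ ¬e   [De Morgan]
= (¬c ∨ a) ∧ ¬(¬c ∧ a) ∨ ¬e   [double negation]
= (¬c ∨ a) ∧ (¬¬c ∨ ¬a) ∨ ¬e   [De Morgan]
= (¬c ∨ a) ∧ (c ∨ ¬a) ∨ ¬e   [double negation]
= ¬c ∧ c ∨ ¬c ∧ ¬a ∨ a ∧ c ∨ a ∧ ¬a ∨ ¬e   [distribute ∧ over ∨]
= ¬c ∧ ¬a ∨ a ∧ c ∨ ¬e   [simplify]

¬c ∧ ¬a ∨ a ∧ c ∨ ¬e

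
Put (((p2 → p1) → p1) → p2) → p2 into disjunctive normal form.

(p1 ∧ ¬p2) ∨ p2

(((p2 → p1) → p1) → p2) → p2
≡ ¬(((p2 → p1) → p1) → p2) ∨ p2   [eliminate →]
≡ ¬(¬((p2 → p1) → p1) ∨ p2) ∨ p2   [eliminate →]
≡ ¬(¬(¬(p2 → p1) ∨ p1) ∨ p2) ∨ p2   [eliminate →]
≡ ¬(¬(¬(¬p2 ∨ p1) ∨ p1) ∨ p2) ∨ p2   [eliminate →]
≡ (¬¬(¬(¬p2 ∨ p1) ∨ p1) ∧ ¬p2) ∨ p2   [De Morgan]
≡ ((¬(¬p2 ∨ p1) ∨ p1) ∧ ¬p2) ∨ p2   [double negation]
≡ (((¬¬p2 ∧ ¬p1) ∨ p1) ∧ ¬p2) ∨ p2   [De Morgan]
≡ (((p2 ∧ ¬p1) ∨ p1) ∧ ¬p2) ∨ p2   [double negation]
≡ (p2 ∧ ¬p1 ∧ ¬p2) ∨ (p1 ∧ ¬p2) ∨ p2   [distribute ∧ over ∨]
≡ (p1 ∧ ¬p2) ∨ p2   [simplify]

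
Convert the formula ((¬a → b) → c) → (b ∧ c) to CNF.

((¬a → b) → c) → (b ∧ c)
⇔ ¬((¬a → b) → c) ∨ (b ∧ c)   (eliminate →)
⇔ ¬(¬(¬a → b) ∨ c) ∨ (b ∧ c)   (eliminate →)
⇔ ¬(¬(¬¬a ∨ b) ∨ c) ∨ (b ∧ c)   (eliminate →)
⇔ (¬¬(¬¬a ∨ b) ∧ ¬c) ∨ (b ∧ c)   (De Morgan)
⇔ ((¬¬a ∨ b) ∧ ¬c) ∨ (b ∧ c)   (double negation)
⇔ ((a ∨ b) ∧ ¬c) ∨ (b ∧ c)   (double negation)
⇔ (a ∨ b ∨ b) ∧ (a ∨ b ∨ c) ∧ (¬c ∨ b) ∧ (¬c ∨ c)   (distribute ∨ over ∧)
⇔ (a ∨ b) ∧ (¬c ∨ b)   (simplify)

(a ∨ b) ∧ (¬c ∨ b)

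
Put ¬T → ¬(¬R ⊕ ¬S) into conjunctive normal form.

(T ∨ R ∨ ¬S) ∧ (T ∨ S ∨ ¬R)

¬T → ¬(¬R ⊕ ¬S)
⇔ ¬¬T ∨ ¬(¬R ⊕ ¬S)   — eliminate →
⇔ ¬¬T ∨ ¬((¬R ∨ ¬S) ∧ ¬(¬R ∧ ¬S))   — expand ⊕
⇔ T ∨ ¬((¬R ∨ ¬S) ∧ ¬(¬R ∧ ¬S))   — double negation
⇔ T ∨ ¬(¬R ∨ ¬S) ∨ ¬¬(¬R ∧ ¬S)   — De Morgan
⇔ T ∨ (¬¬R ∧ ¬¬S) ∨ ¬¬(¬R ∧ ¬S)   — De Morgan
⇔ T ∨ (R ∧ ¬¬S) ∨ ¬¬(¬R ∧ ¬S)   — double negation
⇔ T ∨ (R ∧ S) ∨ ¬¬(¬R ∧ ¬S)   — double negation
⇔ T ∨ (R ∧ S) ∨ (¬R ∧ ¬S)   — double negation
⇔ (T ∨ R ∨ ¬R) ∧ (T ∨ R ∨ ¬S) ∧ (T ∨ S ∨ ¬R) ∧ (T ∨ S ∨ ¬S)   — distribute ∨ over ∧
⇔ (T ∨ R ∨ ¬S) ∧ (T ∨ S ∨ ¬R)   — simplify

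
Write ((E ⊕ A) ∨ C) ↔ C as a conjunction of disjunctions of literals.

(¬E ∨ A ∨ C) ∧ (¬A ∨ E ∨ C)

((E ⊕ A) ∨ C) ↔ C
≡ (((E ⊕ A) ∨ C) → C) ∧ (C → ((E ⊕ A) ∨ C))
≡ (¬((E ⊕ A) ∨ C) ∨ C) ∧ (C → ((E ⊕ A) ∨ C))
≡ (¬(((E ∨ A) ∧ ¬(E ∧ A)) ∨ C) ∨ C) ∧ (C → ((E ⊕ A) ∨ C))
≡ (¬(((E ∨ A) ∧ ¬(E ∧ A)) ∨ C) ∨ C) ∧ (¬C ∨ (E ⊕ A) ∨ C)
≡ (¬(((E ∨ A) ∧ ¬(E ∧ A)) ∨ C) ∨ C) ∧ (¬C ∨ ((E ∨ A) ∧ ¬(E ∧ A)) ∨ C)
≡ ((¬((E ∨ A) ∧ ¬(E ∧ A)) ∧ ¬C) ∨ C) ∧ (¬C ∨ ((E ∨ A) ∧ ¬(E ∧ A)) ∨ C)
≡ (((¬(E ∨ A) ∨ ¬¬(E ∧ A)) ∧ ¬C) ∨ C) ∧ (¬C ∨ ((E ∨ A) ∧ ¬(E ∧ A)) ∨ C)
≡ ((((¬E ∧ ¬A) ∨ ¬¬(E ∧ A)) ∧ ¬C) ∨ C) ∧ (¬C ∨ ((E ∨ A) ∧ ¬(E ∧ A)) ∨ C)
≡ ((((¬E ∧ ¬A) ∨ (E ∧ A)) ∧ ¬C) ∨ C) ∧ (¬C ∨ ((E ∨ A) ∧ ¬(E ∧ A)) ∨ C)
≡ ((((¬E ∧ ¬A) ∨ (E ∧ A)) ∧ ¬C) ∨ C) ∧ (¬C ∨ ((E ∨ A) ∧ (¬E ∨ ¬A)) ∨ C)
≡ (¬E ∨ E ∨ C) ∧ (¬E ∨ A ∨ C) ∧ (¬A ∨ E ∨ C) ∧ (¬A ∨ A ∨ C) ∧ (¬C ∨ C) ∧ (¬C ∨ E ∨ A ∨ C) ∧ (¬C ∨ ¬E ∨ ¬A ∨ C)
≡ (¬E ∨ A ∨ C) ∧ (¬A ∨ E ∨ C)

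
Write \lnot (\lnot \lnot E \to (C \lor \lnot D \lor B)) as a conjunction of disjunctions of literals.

E \land \lnot C \land D \land \lnot B

\lnot (\lnot \lnot E \to (C \lor \lnot D \lor B))
≡ \lnot (\lnot \lnot \lnot E \lor C \lor \lnot D \lor B)   [eliminate \to]
≡ \lnot \lnot \lnot \lnot E \land \lnot C \land \lnot \lnot D \land \lnot B   [De Morgan]
≡ \lnot \lnot E \land \lnot C \land \lnot \lnot D \land \lnot B   [double negation]
≡ E \land \lnot C \land \lnot \lnot D \land \lnot B   [double negation]
≡ E \land \lnot C \land D \land \lnot B   [double negation]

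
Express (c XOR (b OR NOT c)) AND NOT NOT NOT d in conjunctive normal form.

(NOT c OR NOT b) AND NOT d

(c XOR (b OR NOT c)) AND NOT NOT NOT d
⇔ (c OR b OR NOT c) AND NOT (c AND (b OR NOT c)) AND NOT NOT NOT d
⇔ (c OR b OR NOT c) AND (NOT c OR NOT (b OR NOT c)) AND NOT NOT NOT d
⇔ (c OR b OR NOT c) AND (NOT c OR (NOT b AND NOT NOT c)) AND NOT NOT NOT d
⇔ (c OR b OR NOT c) AND (NOT c OR (NOT b AND c)) AND NOT NOT NOT d
⇔ (c OR b OR NOT c) AND (NOT c OR (NOT b AND c)) AND NOT d
⇔ (c OR b OR NOT c) AND (NOT c OR NOT b) AND (NOT c OR c) AND NOT d
⇔ (NOT c OR NOT b) AND NOT d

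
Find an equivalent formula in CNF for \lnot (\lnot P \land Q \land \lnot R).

\lnot (\lnot P \land Q \land \lnot R)
⇔ \lnot \lnot P \lor \lnot Q \lor \lnot \lnot R   [De Morgan]
⇔ P \lor \lnot Q \lor \lnot \lnot R   [double negation]
⇔ P \lor \lnot Q \lor R   [double negation]

P \lor \lnot Q \lor R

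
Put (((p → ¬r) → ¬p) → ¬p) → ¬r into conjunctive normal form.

(((p → ¬r) → ¬p) → ¬p) → ¬r
⇔ ¬(((p → ¬r) → ¬p) → ¬p) ∨ ¬r   [eliminate →]
⇔ ¬(¬((p → ¬r) → ¬p) ∨ ¬p) ∨ ¬r   [eliminate →]
⇔ ¬(¬(¬(p → ¬r) ∨ ¬p) ∨ ¬p) ∨ ¬r   [eliminate →]
⇔ ¬(¬(¬(¬p ∨ ¬r) ∨ ¬p) ∨ ¬p) ∨ ¬r   [eliminate →]
⇔ ¬¬(¬(¬p ∨ ¬r) ∨ ¬p) ∧ ¬¬p ∨ ¬r   [De Morgan]
⇔ (¬(¬p ∨ ¬r) ∨ ¬p) ∧ ¬¬p ∨ ¬r   [double negation]
⇔ (¬¬p ∧ ¬¬r ∨ ¬p) ∧ ¬¬p ∨ ¬r   [De Morgan]
⇔ (p ∧ ¬¬r ∨ ¬p) ∧ ¬¬p ∨ ¬r   [double negation]
⇔ (p ∧ r ∨ ¬p) ∧ ¬¬p ∨ ¬r   [double negation]
⇔ (p ∧ r ∨ ¬p) ∧ p ∨ ¬r   [double negation]
⇔ (p ∨ ¬p ∨ ¬r) ∧ (r ∨ ¬p ∨ ¬r) ∧ (p ∨ ¬r)   [distribute ∨ over ∧]
⇔ p ∨ ¬r   [simplify]

p ∨ ¬r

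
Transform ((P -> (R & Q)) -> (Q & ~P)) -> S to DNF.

(~P & ~Q) | (R & Q & P) | S

((P -> (R & Q)) -> (Q & ~P)) -> S
≡ ~((P -> (R & Q)) -> (Q & ~P)) | S   [eliminate ->]
≡ ~(~(P -> (R & Q)) | (Q & ~P)) | S   [eliminate ->]
≡ ~(~(~P | (R & Q)) | (Q & ~P)) | S   [eliminate ->]
≡ (~~(~P | (R & Q)) & ~(Q & ~P)) | S   [De Morgan]
≡ ((~P | (R & Q)) & ~(Q & ~P)) | S   [double negation]
≡ ((~P | (R & Q)) & (~Q | ~~P)) | S   [De Morgan]
≡ ((~P | (R & Q)) & (~Q | P)) | S   [double negation]
≡ (~P & ~Q) | (~P & P) | (R & Q & ~Q) | (R & Q & P) | S   [distribute & over |]
≡ (~P & ~Q) | (R & Q & P) | S   [simplify]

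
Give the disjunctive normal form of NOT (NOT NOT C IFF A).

NOT (NOT NOT C IFF A)
≡ NOT ((NOT NOT C IMPLIES A) AND (A IMPLIES NOT NOT C))   [eliminate IFF]
≡ NOT ((NOT NOT NOT C OR A) AND (A IMPLIES NOT NOT C))   [eliminate IMPLIES]
≡ NOT ((NOT NOT NOT C OR A) AND (NOT A OR NOT NOT C))   [eliminate IMPLIES]
≡ NOT (NOT NOT NOT C OR A) OR NOT (NOT A OR NOT NOT C)   [De Morgan]
≡ (NOT NOT NOT NOT C AND NOT A) OR NOT (NOT A OR NOT NOT C)   [De Morgan]
≡ (NOT NOT C AND NOT A) OR NOT (NOT A OR NOT NOT C)   [double negation]
≡ (C AND NOT A) OR NOT (NOT A OR NOT NOT C)   [double negation]
≡ (C AND NOT A) OR (NOT NOT A AND NOT NOT NOT C)   [De Morgan]
≡ (C AND NOT A) OR (A AND NOT NOT NOT C)   [double negation]
≡ (C AND NOT A) OR (A AND NOT C)   [double negation]

(C AND NOT A) OR (A AND NOT C)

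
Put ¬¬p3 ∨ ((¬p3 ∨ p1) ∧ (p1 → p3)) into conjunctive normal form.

¬¬p3 ∨ ((¬p3 ∨ p1) ∧ (p1 → p3))
= ¬¬p3 ∨ ((¬p3 ∨ p1) ∧ (¬p1 ∨ p3))   — eliminate →
= p3 ∨ ((¬p3 ∨ p1) ∧ (¬p1 ∨ p3))   — double negation
= (p3 ∨ ¬p3 ∨ p1) ∧ (p3 ∨ ¬p1 ∨ p3)   — distribute ∨ over ∧
= p3 ∨ ¬p1   — simplify

p3 ∨ ¬p1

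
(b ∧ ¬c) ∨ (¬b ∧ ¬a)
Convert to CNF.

(b ∧ ¬c) ∨ (¬b ∧ ¬a)
≡ (b ∨ ¬b) ∧ (b ∨ ¬a) ∧ (¬c ∨ ¬b) ∧ (¬c ∨ ¬a)   [distribute ∨ over ∧]
≡ (b ∨ ¬a) ∧ (¬c ∨ ¬b) ∧ (¬c ∨ ¬a)   [simplify]

(b ∨ ¬a) ∧ (¬c ∨ ¬b) ∧ (¬c ∨ ¬a)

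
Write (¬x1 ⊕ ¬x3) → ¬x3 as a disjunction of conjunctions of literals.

(x1 ∧ x3) ∨ ¬x3

(¬x1 ⊕ ¬x3) → ¬x3
⇔ ¬(¬x1 ⊕ ¬x3) ∨ ¬x3   [eliminate →]
⇔ ¬((¬x1 ∧ ¬¬x3) ∨ (¬¬x1 ∧ ¬x3)) ∨ ¬x3   [expand ⊕]
⇔ (¬(¬x1 ∧ ¬¬x3) ∧ ¬(¬¬x1 ∧ ¬x3)) ∨ ¬x3   [De Morgan]
⇔ ((¬¬x1 ∨ ¬¬¬x3) ∧ ¬(¬¬x1 ∧ ¬x3)) ∨ ¬x3   [De Morgan]
⇔ ((x1 ∨ ¬¬¬x3) ∧ ¬(¬¬x1 ∧ ¬x3)) ∨ ¬x3   [double negation]
⇔ ((x1 ∨ ¬x3) ∧ ¬(¬¬x1 ∧ ¬x3)) ∨ ¬x3   [double negation]
⇔ ((x1 ∨ ¬x3) ∧ (¬¬¬x1 ∨ ¬¬x3)) ∨ ¬x3   [De Morgan]
⇔ ((x1 ∨ ¬x3) ∧ (¬x1 ∨ ¬¬x3)) ∨ ¬x3   [double negation]
⇔ ((x1 ∨ ¬x3) ∧ (¬x1 ∨ x3)) ∨ ¬x3   [double negation]
⇔ (x1 ∧ ¬x1) ∨ (x1 ∧ x3) ∨ (¬x3 ∧ ¬x1) ∨ (¬x3 ∧ x3) ∨ ¬x3   [distribute ∧ over ∨]
⇔ (x1 ∧ x3) ∨ ¬x3   [simplify]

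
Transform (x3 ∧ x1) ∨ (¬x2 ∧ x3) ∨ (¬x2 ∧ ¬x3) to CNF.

(x3 ∧ x1) ∨ (¬x2 ∧ x3) ∨ (¬x2 ∧ ¬x3)
⇔ (x3 ∨ ¬x2 ∨ ¬x2) ∧ (x3 ∨ ¬x2 ∨ ¬x3) ∧ (x3 ∨ x3 ∨ ¬x2) ∧ (x3 ∨ x3 ∨ ¬x3) ∧ (x1 ∨ ¬x2 ∨ ¬x2) ∧ (x1 ∨ ¬x2 ∨ ¬x3) ∧ (x1 ∨ x3 ∨ ¬x2) ∧ (x1 ∨ x3 ∨ ¬x3)
⇔ (x3 ∨ ¬x2) ∧ (x1 ∨ ¬x2)

(x3 ∨ ¬x2) ∧ (x1 ∨ ¬x2)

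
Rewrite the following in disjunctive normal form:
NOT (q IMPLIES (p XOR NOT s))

(q AND NOT p AND s) OR (q AND NOT s AND p)

NOT (q IMPLIES (p XOR NOT s))
≡ NOT (NOT q OR (p XOR NOT s))   (eliminate IMPLIES)
≡ NOT (NOT q OR (p AND NOT NOT s) OR (NOT p AND NOT s))   (expand XOR)
≡ NOT NOT q AND NOT (p AND NOT NOT s) AND NOT (NOT p AND NOT s)   (De Morgan)
≡ q AND NOT (p AND NOT NOT s) AND NOT (NOT p AND NOT s)   (double negation)
≡ q AND (NOT p OR NOT NOT NOT s) AND NOT (NOT p AND NOT s)   (De Morgan)
≡ q AND (NOT p OR NOT s) AND NOT (NOT p AND NOT s)   (double negation)
≡ q AND (NOT p OR NOT s) AND (NOT NOT p OR NOT NOT s)   (De Morgan)
≡ q AND (NOT p OR NOT s) AND (p OR NOT NOT s)   (double negation)
≡ q AND (NOT p OR NOT s) AND (p OR s)   (double negation)
≡ (q AND NOT p AND p) OR (q AND NOT p AND s) OR (q AND NOT s AND p) OR (q AND NOT s AND s)   (distribute AND over OR)
≡ (q AND NOT p AND s) OR (q AND NOT s AND p)   (simplify)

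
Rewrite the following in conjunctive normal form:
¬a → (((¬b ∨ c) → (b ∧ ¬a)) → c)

a ∨ ¬b ∨ c

¬a → (((¬b ∨ c) → (b ∧ ¬a)) → c)
≡ ¬¬a ∨ (((¬b ∨ c) → (b ∧ ¬a)) → c)   — eliminate →
≡ ¬¬a ∨ ¬((¬b ∨ c) → (b ∧ ¬a)) ∨ c   — eliminate →
≡ ¬¬a ∨ ¬(¬(¬b ∨ c) ∨ (b ∧ ¬a)) ∨ c   — eliminate →
≡ a ∨ ¬(¬(¬b ∨ c) ∨ (b ∧ ¬a)) ∨ c   — double negation
≡ a ∨ (¬¬(¬b ∨ c) ∧ ¬(b ∧ ¬a)) ∨ c   — De Morgan
≡ a ∨ ((¬b ∨ c) ∧ ¬(b ∧ ¬a)) ∨ c   — double negation
≡ a ∨ ((¬b ∨ c) ∧ (¬b ∨ ¬¬a)) ∨ c   — De Morgan
≡ a ∨ ((¬b ∨ c) ∧ (¬b ∨ a)) ∨ c   — double negation
≡ (a ∨ ¬b ∨ c ∨ c) ∧ (a ∨ ¬b ∨ a ∨ c)   — distribute ∨ over ∧
≡ a ∨ ¬b ∨ c   — simplify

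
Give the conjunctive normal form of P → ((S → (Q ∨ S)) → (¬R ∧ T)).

(¬P ∨ S ∨ ¬R) ∧ (¬P ∨ S ∨ T) ∧ (¬P ∨ ¬Q ∨ ¬R) ∧ (¬P ∨ ¬Q ∨ T) ∧ (¬P ∨ ¬S ∨ ¬R) ∧ (¬P ∨ ¬S ∨ T)

P → ((S → (Q ∨ S)) → (¬R ∧ T))
≡ ¬P ∨ ((S → (Q ∨ S)) → (¬R ∧ T))   (eliminate →)
≡ ¬P ∨ ¬(S → (Q ∨ S)) ∨ (¬R ∧ T)   (eliminate →)
≡ ¬P ∨ ¬(¬S ∨ Q ∨ S) ∨ (¬R ∧ T)   (eliminate →)
≡ ¬P ∨ (¬¬S ∧ ¬Q ∧ ¬S) ∨ (¬R ∧ T)   (De Morgan)
≡ ¬P ∨ (S ∧ ¬Q ∧ ¬S) ∨ (¬R ∧ T)   (double negation)
≡ (¬P ∨ S ∨ ¬R) ∧ (¬P ∨ S ∨ T) ∧ (¬P ∨ ¬Q ∨ ¬R) ∧ (¬P ∨ ¬Q ∨ T) ∧ (¬P ∨ ¬S ∨ ¬R) ∧ (¬P ∨ ¬S ∨ T)   (distribute ∨ over ∧)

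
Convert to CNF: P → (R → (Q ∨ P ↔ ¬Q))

¬P ∨ ¬R ∨ ¬Q

P → (R → (Q ∨ P ↔ ¬Q))
= ¬P ∨ (R → (Q ∨ P ↔ ¬Q))   [eliminate →]
= ¬P ∨ ¬R ∨ (Q ∨ P ↔ ¬Q)   [eliminate →]
= ¬P ∨ ¬R ∨ (Q ∨ P → ¬Q) ∧ (¬Q → Q ∨ P)   [eliminate ↔]
= ¬P ∨ ¬R ∨ (¬(Q ∨ P) ∨ ¬Q) ∧ (¬Q → Q ∨ P)   [eliminate →]
= ¬P ∨ ¬R ∨ (¬(Q ∨ P) ∨ ¬Q) ∧ (¬¬Q ∨ Q ∨ P)   [eliminate →]
= ¬P ∨ ¬R ∨ (¬Q ∧ ¬P ∨ ¬Q) ∧ (¬¬Q ∨ Q ∨ P)   [De Morgan]
= ¬P ∨ ¬R ∨ (¬Q ∧ ¬P ∨ ¬Q) ∧ (Q ∨ Q ∨ P)   [double negation]
= (¬P ∨ ¬R ∨ ¬Q ∨ ¬Q) ∧ (¬P ∨ ¬R ∨ ¬P ∨ ¬Q) ∧ (¬P ∨ ¬R ∨ Q ∨ Q ∨ P)   [distribute ∨ over ∧]
= ¬P ∨ ¬R ∨ ¬Q   [simplify]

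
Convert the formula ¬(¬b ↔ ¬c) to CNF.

(¬b ∨ ¬c) ∧ (c ∨ b)

¬(¬b ↔ ¬c)
≡ ¬((¬b → ¬c) ∧ (¬c → ¬b))   [eliminate ↔]
≡ ¬((¬¬b ∨ ¬c) ∧ (¬c → ¬b))   [eliminate →]
≡ ¬((¬¬b ∨ ¬c) ∧ (¬¬c ∨ ¬b))   [eliminate →]
≡ ¬(¬¬b ∨ ¬c) ∨ ¬(¬¬c ∨ ¬b)   [De Morgan]
≡ (¬¬¬b ∧ ¬¬c) ∨ ¬(¬¬c ∨ ¬b)   [De Morgan]
≡ (¬b ∧ ¬¬c) ∨ ¬(¬¬c ∨ ¬b)   [double negation]
≡ (¬b ∧ c) ∨ ¬(¬¬c ∨ ¬b)   [double negation]
≡ (¬b ∧ c) ∨ (¬¬¬c ∧ ¬¬b)   [De Morgan]
≡ (¬b ∧ c) ∨ (¬c ∧ ¬¬b)   [double negation]
≡ (¬b ∧ c) ∨ (¬c ∧ b)   [double negation]
≡ (¬b ∨ ¬c) ∧ (¬b ∨ b) ∧ (c ∨ ¬c) ∧ (c ∨ b)   [distribute ∨ over ∧]
≡ (¬b ∨ ¬c) ∧ (c ∨ b)   [simplify]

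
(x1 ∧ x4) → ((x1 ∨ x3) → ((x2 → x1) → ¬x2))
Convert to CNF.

¬x1 ∨ ¬x4 ∨ ¬x2

(x1 ∧ x4) → ((x1 ∨ x3) → ((x2 → x1) → ¬x2))
= ¬(x1 ∧ x4) ∨ ((x1 ∨ x3) → ((x2 → x1) → ¬x2))   [eliminate →]
= ¬(x1 ∧ x4) ∨ ¬(x1 ∨ x3) ∨ ((x2 → x1) → ¬x2)   [eliminate →]
= ¬(x1 ∧ x4) ∨ ¬(x1 ∨ x3) ∨ ¬(x2 → x1) ∨ ¬x2   [eliminate →]
= ¬(x1 ∧ x4) ∨ ¬(x1 ∨ x3) ∨ ¬(¬x2 ∨ x1) ∨ ¬x2   [eliminate →]
= ¬x1 ∨ ¬x4 ∨ ¬(x1 ∨ x3) ∨ ¬(¬x2 ∨ x1) ∨ ¬x2   [De Morgan]
= ¬x1 ∨ ¬x4 ∨ (¬x1 ∧ ¬x3) ∨ ¬(¬x2 ∨ x1) ∨ ¬x2   [De Morgan]
= ¬x1 ∨ ¬x4 ∨ (¬x1 ∧ ¬x3) ∨ (¬¬x2 ∧ ¬x1) ∨ ¬x2   [De Morgan]
= ¬x1 ∨ ¬x4 ∨ (¬x1 ∧ ¬x3) ∨ (x2 ∧ ¬x1) ∨ ¬x2   [double negation]
= (¬x1 ∨ ¬x4 ∨ ¬x1 ∨ x2 ∨ ¬x2) ∧ (¬x1 ∨ ¬x4 ∨ ¬x1 ∨ ¬x1 ∨ ¬x2) ∧ (¬x1 ∨ ¬x4 ∨ ¬x3 ∨ x2 ∨ ¬x2) ∧ (¬x1 ∨ ¬x4 ∨ ¬x3 ∨ ¬x1 ∨ ¬x2)   [distribute ∨ over ∧]
= ¬x1 ∨ ¬x4 ∨ ¬x2   [simplify]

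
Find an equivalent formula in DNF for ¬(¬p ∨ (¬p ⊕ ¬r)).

p ∧ r

¬(¬p ∨ (¬p ⊕ ¬r))
≡ ¬(¬p ∨ (¬p ∧ ¬¬r) ∨ (¬¬p ∧ ¬r))   [expand ⊕]
≡ ¬¬p ∧ ¬(¬p ∧ ¬¬r) ∧ ¬(¬¬p ∧ ¬r)   [De Morgan]
≡ p ∧ ¬(¬p ∧ ¬¬r) ∧ ¬(¬¬p ∧ ¬r)   [double negation]
≡ p ∧ (¬¬p ∨ ¬¬¬r) ∧ ¬(¬¬p ∧ ¬r)   [De Morgan]
≡ p ∧ (p ∨ ¬¬¬r) ∧ ¬(¬¬p ∧ ¬r)   [double negation]
≡ p ∧ (p ∨ ¬r) ∧ ¬(¬¬p ∧ ¬r)   [double negation]
≡ p ∧ (p ∨ ¬r) ∧ (¬¬¬p ∨ ¬¬r)   [De Morgan]
≡ p ∧ (p ∨ ¬r) ∧ (¬p ∨ ¬¬r)   [double negation]
≡ p ∧ (p ∨ ¬r) ∧ (¬p ∨ r)   [double negation]
≡ (p ∧ p ∧ ¬p) ∨ (p ∧ p ∧ r) ∨ (p ∧ ¬r ∧ ¬p) ∨ (p ∧ ¬r ∧ r)   [distribute ∧ over ∨]
≡ p ∧ r   [simplify]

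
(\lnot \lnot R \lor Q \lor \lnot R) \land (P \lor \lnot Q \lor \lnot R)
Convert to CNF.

(\lnot \lnot R \lor Q \lor \lnot R) \land (P \lor \lnot Q \lor \lnot R)
⇔ (R \lor Q \lor \lnot R) \land (P \lor \lnot Q \lor \lnot R)   [double negation]
⇔ P \lor \lnot Q \lor \lnot R   [simplify]

P \lor \lnot Q \lor \lnot R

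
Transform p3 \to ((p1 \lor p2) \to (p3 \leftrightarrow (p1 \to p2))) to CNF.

p3 \to ((p1 \lor p2) \to (p3 \leftrightarrow (p1 \to p2)))
≡ \lnot p3 \lor ((p1 \lor p2) \to (p3 \leftrightarrow (p1 \to p2)))   [eliminate \to]
≡ \lnot p3 \lor \lnot (p1 \lor p2) \lor (p3 \leftrightarrow (p1 \to p2))   [eliminate \to]
≡ \lnot p3 \lor \lnot (p1 \lor p2) \lor ((p3 \to (p1 \to p2)) \land ((p1 \to p2) \to p3))   [eliminate \leftrightarrow]
≡ \lnot p3 \lor \lnot (p1 \lor p2) \lor ((\lnot p3 \lor (p1 \to p2)) \land ((p1 \to p2) \to p3))   [eliminate \to]
≡ \lnot p3 \lor \lnot (p1 \lor p2) \lor ((\lnot p3 \lor \lnot p1 \lor p2) \land ((p1 \to p2) \to p3))   [eliminate \to]
≡ \lnot p3 \lor \lnot (p1 \lor p2) \lor ((\lnot p3 \lor \lnot p1 \lor p2) \land (\lnot (p1 \to p2) \lor p3))   [eliminate \to]
≡ \lnot p3 \lor \lnot (p1 \lor p2) \lor ((\lnot p3 \lor \lnot p1 \lor p2) \land (\lnot (\lnot p1 \lor p2) \lor p3))   [eliminate \to]
≡ \lnot p3 \lor (\lnot p1 \land \lnot p2) \lor ((\lnot p3 \lor \lnot p1 \lor p2) \land (\lnot (\lnot p1 \lor p2) \lor p3))   [De Morgan]
≡ \lnot p3 \lor (\lnot p1 \land \lnot p2) \lor ((\lnot p3 \lor \lnot p1 \lor p2) \land ((\lnot \lnot p1 \land \lnot p2) \lor p3))   [De Morgan]
≡ \lnot p3 \lor (\lnot p1 \land \lnot p2) \lor ((\lnot p3 \lor \lnot p1 \lor p2) \land ((p1 \land \lnot p2) \lor p3))   [double negation]
≡ (\lnot p3 \lor \lnot p1 \lor \lnot p3 \lor \lnot p1 \lor p2) \land (\lnot p3 \lor \lnot p1 \lor p1 \lor p3) \land (\lnot p3 \lor \lnot p1 \lor \lnot p2 \lor p3) \land (\lnot p3 \lor \lnot p2 \lor \lnot p3 \lor \lnot p1 \lor p2) \land (\lnot p3 \lor \lnot p2 \lor p1 \lor p3) \land (\lnot p3 \lor \lnot p2 \lor \lnot p2 \lor p3)   [distribute \lor over \land]
≡ \lnot p3 \lor \lnot p1 \lor p2   [simplify]

\lnot p3 \lor \lnot p1 \lor p2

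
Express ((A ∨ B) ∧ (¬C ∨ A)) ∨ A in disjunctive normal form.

A ∨ (B ∧ ¬C)

((A ∨ B) ∧ (¬C ∨ A)) ∨ A
= (A ∧ ¬C) ∨ (A ∧ A) ∨ (B ∧ ¬C) ∨ (B ∧ A) ∨ A   [distribute ∧ over ∨]
= A ∨ (B ∧ ¬C)   [simplify]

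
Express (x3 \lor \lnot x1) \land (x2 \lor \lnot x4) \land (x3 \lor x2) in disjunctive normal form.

(x3 \lor \lnot x1) \land (x2 \lor \lnot x4) \land (x3 \lor x2)
= (x3 \land x2 \land x3) \lor (x3 \land x2 \land x2) \lor (x3 \land \lnot x4 \land x3) \lor (x3 \land \lnot x4 \land x2) \lor (\lnot x1 \land x2 \land x3) \lor (\lnot x1 \land x2 \land x2) \lor (\lnot x1 \land \lnot x4 \land x3) \lor (\lnot x1 \land \lnot x4 \land x2)   — distribute \land over \lor
= (x3 \land x2) \lor (x3 \land \lnot x4) \lor (\lnot x1 \land x2)   — simplify

(x3 \land x2) \lor (x3 \land \lnot x4) \lor (\lnot x1 \land x2)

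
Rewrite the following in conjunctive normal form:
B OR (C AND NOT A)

B OR (C AND NOT A)
⇔ (B OR C) AND (B OR NOT A)   [distribute OR over AND]

(B OR C) AND (B OR NOT A)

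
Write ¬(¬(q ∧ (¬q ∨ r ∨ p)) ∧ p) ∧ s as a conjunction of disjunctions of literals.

(q ∨ ¬p) ∧ s

¬(¬(q ∧ (¬q ∨ r ∨ p)) ∧ p) ∧ s
≡ (¬¬(q ∧ (¬q ∨ r ∨ p)) ∨ ¬p) ∧ s
≡ ((q ∧ (¬q ∨ r ∨ p)) ∨ ¬p) ∧ s
≡ (q ∨ ¬p) ∧ (¬q ∨ r ∨ p ∨ ¬p) ∧ s
≡ (q ∨ ¬p) ∧ s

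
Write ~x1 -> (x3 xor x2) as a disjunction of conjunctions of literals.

~x1 -> (x3 xor x2)
= ~~x1 | (x3 xor x2)   [eliminate ->]
= ~~x1 | (x3 & ~x2) | (~x3 & x2)   [expand xor]
= x1 | (x3 & ~x2) | (~x3 & x2)   [double negation]

x1 | (x3 & ~x2) | (~x3 & x2)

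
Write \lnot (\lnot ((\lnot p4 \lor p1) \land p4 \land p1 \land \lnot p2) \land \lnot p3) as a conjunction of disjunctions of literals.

(p4 \lor p3) \land (p1 \lor p3) \land (\lnot p2 \lor p3)

\lnot (\lnot ((\lnot p4 \lor p1) \land p4 \land p1 \land \lnot p2) \land \lnot p3)
≡ \lnot \lnot ((\lnot p4 \lor p1) \land p4 \land p1 \land \lnot p2) \lor \lnot \lnot p3   [De Morgan]
≡ ((\lnot p4 \lor p1) \land p4 \land p1 \land \lnot p2) \lor \lnot \lnot p3   [double negation]
≡ ((\lnot p4 \lor p1) \land p4 \land p1 \land \lnot p2) \lor p3   [double negation]
≡ (\lnot p4 \lor p1 \lor p3) \land (p4 \lor p3) \land (p1 \lor p3) \land (\lnot p2 \lor p3)   [distribute \lor over \land]
≡ (p4 \lor p3) \land (p1 \lor p3) \land (\lnot p2 \lor p3)   [simplify]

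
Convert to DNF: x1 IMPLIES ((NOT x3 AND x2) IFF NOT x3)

NOT x1 OR x3 OR (NOT x3 AND x2)

x1 IMPLIES ((NOT x3 AND x2) IFF NOT x3)
≡ NOT x1 OR ((NOT x3 AND x2) IFF NOT x3)   [eliminate IMPLIES]
≡ NOT x1 OR (((NOT x3 AND x2) IMPLIES NOT x3) AND (NOT x3 IMPLIES (NOT x3 AND x2)))   [eliminate IFF]
≡ NOT x1 OR ((NOT (NOT x3 AND x2) OR NOT x3) AND (NOT x3 IMPLIES (NOT x3 AND x2)))   [eliminate IMPLIES]
≡ NOT x1 OR ((NOT (NOT x3 AND x2) OR NOT x3) AND (NOT NOT x3 OR (NOT x3 AND x2)))   [eliminate IMPLIES]
≡ NOT x1 OR ((NOT NOT x3 OR NOT x2 OR NOT x3) AND (NOT NOT x3 OR (NOT x3 AND x2)))   [De Morgan]
≡ NOT x1 OR ((x3 OR NOT x2 OR NOT x3) AND (NOT NOT x3 OR (NOT x3 AND x2)))   [double negation]
≡ NOT x1 OR ((x3 OR NOT x2 OR NOT x3) AND (x3 OR (NOT x3 AND x2)))   [double negation]
≡ NOT x1 OR (x3 AND x3) OR (x3 AND NOT x3 AND x2) OR (NOT x2 AND x3) OR (NOT x2 AND NOT x3 AND x2) OR (NOT x3 AND x3) OR (NOT x3 AND NOT x3 AND x2)   [distribute AND over OR]
≡ NOT x1 OR x3 OR (NOT x3 AND x2)   [simplify]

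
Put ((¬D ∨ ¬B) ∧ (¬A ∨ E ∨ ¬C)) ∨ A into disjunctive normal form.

(¬D ∧ ¬A) ∨ (¬D ∧ E) ∨ (¬D ∧ ¬C) ∨ (¬B ∧ ¬A) ∨ (¬B ∧ E) ∨ (¬B ∧ ¬C) ∨ A

((¬D ∨ ¬B) ∧ (¬A ∨ E ∨ ¬C)) ∨ A
⇔ (¬D ∧ ¬A) ∨ (¬D ∧ E) ∨ (¬D ∧ ¬C) ∨ (¬B ∧ ¬A) ∨ (¬B ∧ E) ∨ (¬B ∧ ¬C) ∨ A   [distribute ∧ over ∨]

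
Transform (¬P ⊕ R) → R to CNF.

P ∨ R

(¬P ⊕ R) → R
= ¬(¬P ⊕ R) ∨ R   — eliminate →
= ¬((¬P ∨ R) ∧ ¬(¬P ∧ R)) ∨ R   — expand ⊕
= ¬(¬P ∨ R) ∨ ¬¬(¬P ∧ R) ∨ R   — De Morgan
= (¬¬P ∧ ¬R) ∨ ¬¬(¬P ∧ R) ∨ R   — De Morgan
= (P ∧ ¬R) ∨ ¬¬(¬P ∧ R) ∨ R   — double negation
= (P ∧ ¬R) ∨ (¬P ∧ R) ∨ R   — double negation
= (P ∨ ¬P ∨ R) ∧ (P ∨ R ∨ R) ∧ (¬R ∨ ¬P ∨ R) ∧ (¬R ∨ R ∨ R)   — distribute ∨ over ∧
= P ∨ R   — simplify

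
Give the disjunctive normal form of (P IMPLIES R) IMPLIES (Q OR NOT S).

(P AND NOT R) OR Q OR NOT S

(P IMPLIES R) IMPLIES (Q OR NOT S)
≡ NOT (P IMPLIES R) OR Q OR NOT S   (eliminate IMPLIES)
≡ NOT (NOT P OR R) OR Q OR NOT S   (eliminate IMPLIES)
≡ (NOT NOT P AND NOT R) OR Q OR NOT S   (De Morgan)
≡ (P AND NOT R) OR Q OR NOT S   (double negation)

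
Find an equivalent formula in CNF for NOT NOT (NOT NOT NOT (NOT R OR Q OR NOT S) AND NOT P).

R AND NOT Q AND S AND NOT P

NOT NOT (NOT NOT NOT (NOT R OR Q OR NOT S) AND NOT P)
= NOT NOT NOT (NOT R OR Q OR NOT S) AND NOT P   [double negation]
= NOT (NOT R OR Q OR NOT S) AND NOT P   [double negation]
= NOT NOT R AND NOT Q AND NOT NOT S AND NOT P   [De Morgan]
= R AND NOT Q AND NOT NOT S AND NOT P   [double negation]
= R AND NOT Q AND S AND NOT P   [double negation]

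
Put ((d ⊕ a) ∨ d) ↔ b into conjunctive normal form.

((d ⊕ a) ∨ d) ↔ b
= (((d ⊕ a) ∨ d) → b) ∧ (b → ((d ⊕ a) ∨ d))
= (¬((d ⊕ a) ∨ d) ∨ b) ∧ (b → ((d ⊕ a) ∨ d))
= (¬(((d ∨ a) ∧ ¬(d ∧ a)) ∨ d) ∨ b) ∧ (b → ((d ⊕ a) ∨ d))
= (¬(((d ∨ a) ∧ ¬(d ∧ a)) ∨ d) ∨ b) ∧ (¬b ∨ (d ⊕ a) ∨ d)
= (¬(((d ∨ a) ∧ ¬(d ∧ a)) ∨ d) ∨ b) ∧ (¬b ∨ ((d ∨ a) ∧ ¬(d ∧ a)) ∨ d)
= ((¬((d ∨ a) ∧ ¬(d ∧ a)) ∧ ¬d) ∨ b) ∧ (¬b ∨ ((d ∨ a) ∧ ¬(d ∧ a)) ∨ d)
= (((¬(d ∨ a) ∨ ¬¬(d ∧ a)) ∧ ¬d) ∨ b) ∧ (¬b ∨ ((d ∨ a) ∧ ¬(d ∧ a)) ∨ d)
= ((((¬d ∧ ¬a) ∨ ¬¬(d ∧ a)) ∧ ¬d) ∨ b) ∧ (¬b ∨ ((d ∨ a) ∧ ¬(d ∧ a)) ∨ d)
= ((((¬d ∧ ¬a) ∨ (d ∧ a)) ∧ ¬d) ∨ b) ∧ (¬b ∨ ((d ∨ a) ∧ ¬(d ∧ a)) ∨ d)
= ((((¬d ∧ ¬a) ∨ (d ∧ a)) ∧ ¬d) ∨ b) ∧ (¬b ∨ ((d ∨ a) ∧ (¬d ∨ ¬a)) ∨ d)
= (¬d ∨ d ∨ b) ∧ (¬d ∨ a ∨ b) ∧ (¬a ∨ d ∨ b) ∧ (¬a ∨ a ∨ b) ∧ (¬d ∨ b) ∧ (¬b ∨ d ∨ a ∨ d) ∧ (¬b ∨ ¬d ∨ ¬a ∨ d)
= (¬a ∨ d ∨ b) ∧ (¬d ∨ b) ∧ (¬b ∨ d ∨ a)

(¬a ∨ d ∨ b) ∧ (¬d ∨ b) ∧ (¬b ∨ d ∨ a)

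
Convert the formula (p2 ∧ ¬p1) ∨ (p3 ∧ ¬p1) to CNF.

(p2 ∨ p3) ∧ ¬p1

(p2 ∧ ¬p1) ∨ (p3 ∧ ¬p1)
= (p2 ∨ p3) ∧ (p2 ∨ ¬p1) ∧ (¬p1 ∨ p3) ∧ (¬p1 ∨ ¬p1)   (distribute ∨ over ∧)
= (p2 ∨ p3) ∧ ¬p1   (simplify)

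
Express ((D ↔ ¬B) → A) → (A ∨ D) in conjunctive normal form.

B ∨ D ∨ A

((D ↔ ¬B) → A) → (A ∨ D)
≡ ¬((D ↔ ¬B) → A) ∨ A ∨ D
≡ ¬(¬(D ↔ ¬B) ∨ A) ∨ A ∨ D
≡ ¬(¬((D → ¬B) ∧ (¬B → D)) ∨ A) ∨ A ∨ D
≡ ¬(¬((¬D ∨ ¬B) ∧ (¬B → D)) ∨ A) ∨ A ∨ D
≡ ¬(¬((¬D ∨ ¬B) ∧ (¬¬B ∨ D)) ∨ A) ∨ A ∨ D
≡ (¬¬((¬D ∨ ¬B) ∧ (¬¬B ∨ D)) ∧ ¬A) ∨ A ∨ D
≡ ((¬D ∨ ¬B) ∧ (¬¬B ∨ D) ∧ ¬A) ∨ A ∨ D
≡ ((¬D ∨ ¬B) ∧ (B ∨ D) ∧ ¬A) ∨ A ∨ D
≡ (¬D ∨ ¬B ∨ A ∨ D) ∧ (B ∨ D ∨ A ∨ D) ∧ (¬A ∨ A ∨ D)
≡ B ∨ D ∨ A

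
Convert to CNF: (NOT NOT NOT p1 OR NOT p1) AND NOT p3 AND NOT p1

(NOT NOT NOT p1 OR NOT p1) AND NOT p3 AND NOT p1
= (NOT p1 OR NOT p1) AND NOT p3 AND NOT p1   (double negation)
= NOT p1 AND NOT p3   (simplify)

NOT p1 AND NOT p3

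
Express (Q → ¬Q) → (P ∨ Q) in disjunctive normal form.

(Q → ¬Q) → (P ∨ Q)
= ¬(Q → ¬Q) ∨ P ∨ Q   — eliminate →
= ¬(¬Q ∨ ¬Q) ∨ P ∨ Q   — eliminate →
= (¬¬Q ∧ ¬¬Q) ∨ P ∨ Q   — De Morgan
= (Q ∧ ¬¬Q) ∨ P ∨ Q   — double negation
= (Q ∧ Q) ∨ P ∨ Q   — double negation
= Q ∨ P   — simplify

Q ∨ P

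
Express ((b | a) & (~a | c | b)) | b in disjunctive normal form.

((b | a) & (~a | c | b)) | b
⇔ (b & ~a) | (b & c) | (b & b) | (a & ~a) | (a & c) | (a & b) | b   — distribute & over |
⇔ b | (a & c)   — simplify

b | (a & c)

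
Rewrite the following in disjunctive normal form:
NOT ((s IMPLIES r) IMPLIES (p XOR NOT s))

(NOT s AND p) OR (r AND NOT p AND s)

NOT ((s IMPLIES r) IMPLIES (p XOR NOT s))
≡ NOT (NOT (s IMPLIES r) OR (p XOR NOT s))   [eliminate IMPLIES]
≡ NOT (NOT (NOT s OR r) OR (p XOR NOT s))   [eliminate IMPLIES]
≡ NOT (NOT (NOT s OR r) OR (p AND NOT NOT s) OR (NOT p AND NOT s))   [expand XOR]
≡ NOT NOT (NOT s OR r) AND NOT (p AND NOT NOT s) AND NOT (NOT p AND NOT s)   [De Morgan]
≡ (NOT s OR r) AND NOT (p AND NOT NOT s) AND NOT (NOT p AND NOT s)   [double negation]
≡ (NOT s OR r) AND (NOT p OR NOT NOT NOT s) AND NOT (NOT p AND NOT s)   [De Morgan]
≡ (NOT s OR r) AND (NOT p OR NOT s) AND NOT (NOT p AND NOT s)   [double negation]
≡ (NOT s OR r) AND (NOT p OR NOT s) AND (NOT NOT p OR NOT NOT s)   [De Morgan]
≡ (NOT s OR r) AND (NOT p OR NOT s) AND (p OR NOT NOT s)   [double negation]
≡ (NOT s OR r) AND (NOT p OR NOT s) AND (p OR s)   [double negation]
≡ (NOT s AND NOT p AND p) OR (NOT s AND NOT p AND s) OR (NOT s AND NOT s AND p) OR (NOT s AND NOT s AND s) OR (r AND NOT p AND p) OR (r AND NOT p AND s) OR (r AND NOT s AND p) OR (r AND NOT s AND s)   [distribute AND over OR]
≡ (NOT s AND p) OR (r AND NOT p AND s)   [simplify]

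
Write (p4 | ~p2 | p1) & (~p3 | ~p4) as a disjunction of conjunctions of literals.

(p4 & ~p3) | (~p2 & ~p3) | (~p2 & ~p4) | (p1 & ~p3) | (p1 & ~p4)

(p4 | ~p2 | p1) & (~p3 | ~p4)
= (p4 & ~p3) | (p4 & ~p4) | (~p2 & ~p3) | (~p2 & ~p4) | (p1 & ~p3) | (p1 & ~p4)   (distribute & over |)
= (p4 & ~p3) | (~p2 & ~p3) | (~p2 & ~p4) | (p1 & ~p3) | (p1 & ~p4)   (simplify)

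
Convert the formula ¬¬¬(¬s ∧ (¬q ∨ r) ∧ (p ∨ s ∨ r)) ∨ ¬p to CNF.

(s ∨ q ∨ ¬p) ∧ (s ∨ ¬r ∨ ¬p)

¬¬¬(¬s ∧ (¬q ∨ r) ∧ (p ∨ s ∨ r)) ∨ ¬p
≡ ¬(¬s ∧ (¬q ∨ r) ∧ (p ∨ s ∨ r)) ∨ ¬p   — double negation
≡ ¬¬s ∨ ¬(¬q ∨ r) ∨ ¬(p ∨ s ∨ r) ∨ ¬p   — De Morgan
≡ s ∨ ¬(¬q ∨ r) ∨ ¬(p ∨ s ∨ r) ∨ ¬p   — double negation
≡ s ∨ (¬¬q ∧ ¬r) ∨ ¬(p ∨ s ∨ r) ∨ ¬p   — De Morgan
≡ s ∨ (q ∧ ¬r) ∨ ¬(p ∨ s ∨ r) ∨ ¬p   — double negation
≡ s ∨ (q ∧ ¬r) ∨ (¬p ∧ ¬s ∧ ¬r) ∨ ¬p   — De Morgan
≡ (s ∨ q ∨ ¬p ∨ ¬p) ∧ (s ∨ q ∨ ¬s ∨ ¬p) ∧ (s ∨ q ∨ ¬r ∨ ¬p) ∧ (s ∨ ¬r ∨ ¬p ∨ ¬p) ∧ (s ∨ ¬r ∨ ¬s ∨ ¬p) ∧ (s ∨ ¬r ∨ ¬r ∨ ¬p)   — distribute ∨ over ∧
≡ (s ∨ q ∨ ¬p) ∧ (s ∨ ¬r ∨ ¬p)   — simplify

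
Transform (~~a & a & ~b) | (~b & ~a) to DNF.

(a & ~b) | (~b & ~a)

(~~a & a & ~b) | (~b & ~a)
⇔ (a & a & ~b) | (~b & ~a)   [double negation]
⇔ (a & ~b) | (~b & ~a)   [simplify]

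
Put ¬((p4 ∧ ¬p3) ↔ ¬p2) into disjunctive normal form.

¬((p4 ∧ ¬p3) ↔ ¬p2)
= ¬(((p4 ∧ ¬p3) → ¬p2) ∧ (¬p2 → (p4 ∧ ¬p3)))   — eliminate ↔
= ¬((¬(p4 ∧ ¬p3) ∨ ¬p2) ∧ (¬p2 → (p4 ∧ ¬p3)))   — eliminate →
= ¬((¬(p4 ∧ ¬p3) ∨ ¬p2) ∧ (¬¬p2 ∨ (p4 ∧ ¬p3)))   — eliminate →
= ¬(¬(p4 ∧ ¬p3) ∨ ¬p2) ∨ ¬(¬¬p2 ∨ (p4 ∧ ¬p3))   — De Morgan
= (¬¬(p4 ∧ ¬p3) ∧ ¬¬p2) ∨ ¬(¬¬p2 ∨ (p4 ∧ ¬p3))   — De Morgan
= (p4 ∧ ¬p3 ∧ ¬¬p2) ∨ ¬(¬¬p2 ∨ (p4 ∧ ¬p3))   — double negation
= (p4 ∧ ¬p3 ∧ p2) ∨ ¬(¬¬p2 ∨ (p4 ∧ ¬p3))   — double negation
= (p4 ∧ ¬p3 ∧ p2) ∨ (¬¬¬p2 ∧ ¬(p4 ∧ ¬p3))   — De Morgan
= (p4 ∧ ¬p3 ∧ p2) ∨ (¬p2 ∧ ¬(p4 ∧ ¬p3))   — double negation
= (p4 ∧ ¬p3 ∧ p2) ∨ (¬p2 ∧ (¬p4 ∨ ¬¬p3))   — De Morgan
= (p4 ∧ ¬p3 ∧ p2) ∨ (¬p2 ∧ (¬p4 ∨ p3))   — double negation
= (p4 ∧ ¬p3 ∧ p2) ∨ (¬p2 ∧ ¬p4) ∨ (¬p2 ∧ p3)   — distribute ∧ over ∨

(p4 ∧ ¬p3 ∧ p2) ∨ (¬p2 ∧ ¬p4) ∨ (¬p2 ∧ p3)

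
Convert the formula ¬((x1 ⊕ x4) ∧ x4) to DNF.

(x4 ∧ x1) ∨ ¬x4

¬((x1 ⊕ x4) ∧ x4)
⇔ ¬(((x1 ∧ ¬x4) ∨ (¬x1 ∧ x4)) ∧ x4)   — expand ⊕
⇔ ¬((x1 ∧ ¬x4) ∨ (¬x1 ∧ x4)) ∨ ¬x4   — De Morgan
⇔ (¬(x1 ∧ ¬x4) ∧ ¬(¬x1 ∧ x4)) ∨ ¬x4   — De Morgan
⇔ ((¬x1 ∨ ¬¬x4) ∧ ¬(¬x1 ∧ x4)) ∨ ¬x4   — De Morgan
⇔ ((¬x1 ∨ x4) ∧ ¬(¬x1 ∧ x4)) ∨ ¬x4   — double negation
⇔ ((¬x1 ∨ x4) ∧ (¬¬x1 ∨ ¬x4)) ∨ ¬x4   — De Morgan
⇔ ((¬x1 ∨ x4) ∧ (x1 ∨ ¬x4)) ∨ ¬x4   — double negation
⇔ (¬x1 ∧ x1) ∨ (¬x1 ∧ ¬x4) ∨ (x4 ∧ x1) ∨ (x4 ∧ ¬x4) ∨ ¬x4   — distribute ∧ over ∨
⇔ (x4 ∧ x1) ∨ ¬x4   — simplify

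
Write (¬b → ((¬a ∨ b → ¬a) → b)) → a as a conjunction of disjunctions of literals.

(¬b → ((¬a ∨ b → ¬a) → b)) → a
≡ ¬(¬b → ((¬a ∨ b → ¬a) → b)) ∨ a   — eliminate →
≡ ¬(¬¬b ∨ ((¬a ∨ b → ¬a) → b)) ∨ a   — eliminate →
≡ ¬(¬¬b ∨ ¬(¬a ∨ b → ¬a) ∨ b) ∨ a   — eliminate →
≡ ¬(¬¬b ∨ ¬(¬(¬a ∨ b) ∨ ¬a) ∨ b) ∨ a   — eliminate →
≡ ¬¬¬b ∧ ¬¬(¬(¬a ∨ b) ∨ ¬a) ∧ ¬b ∨ a   — De Morgan
≡ ¬b ∧ ¬¬(¬(¬a ∨ b) ∨ ¬a) ∧ ¬b ∨ a   — double negation
≡ ¬b ∧ (¬(¬a ∨ b) ∨ ¬a) ∧ ¬b ∨ a   — double negation
≡ ¬b ∧ (¬¬a ∧ ¬b ∨ ¬a) ∧ ¬b ∨ a   — De Morgan
≡ ¬b ∧ (a ∧ ¬b ∨ ¬a) ∧ ¬b ∨ a   — double negation
≡ (¬b ∨ a) ∧ (a ∨ ¬a ∨ a) ∧ (¬b ∨ ¬a ∨ a) ∧ (¬b ∨ a)   — distribute ∨ over ∧
≡ ¬b ∨ a   — simplify

¬b ∨ a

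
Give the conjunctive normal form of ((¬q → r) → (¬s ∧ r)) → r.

q ∨ r

((¬q → r) → (¬s ∧ r)) → r
= ¬((¬q → r) → (¬s ∧ r)) ∨ r
= ¬(¬(¬q → r) ∨ (¬s ∧ r)) ∨ r
= ¬(¬(¬¬q ∨ r) ∨ (¬s ∧ r)) ∨ r
= (¬¬(¬¬q ∨ r) ∧ ¬(¬s ∧ r)) ∨ r
= ((¬¬q ∨ r) ∧ ¬(¬s ∧ r)) ∨ r
= ((q ∨ r) ∧ ¬(¬s ∧ r)) ∨ r
= ((q ∨ r) ∧ (¬¬s ∨ ¬r)) ∨ r
= ((q ∨ r) ∧ (s ∨ ¬r)) ∨ r
= (q ∨ r ∨ r) ∧ (s ∨ ¬r ∨ r)
= q ∨ r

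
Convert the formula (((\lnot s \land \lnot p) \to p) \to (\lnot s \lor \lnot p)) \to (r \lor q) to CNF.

(((\lnot s \land \lnot p) \to p) \to (\lnot s \lor \lnot p)) \to (r \lor q)
≡ \lnot (((\lnot s \land \lnot p) \to p) \to (\lnot s \lor \lnot p)) \lor r \lor q
≡ \lnot (\lnot ((\lnot s \land \lnot p) \to p) \lor \lnot s \lor \lnot p) \lor r \lor q
≡ \lnot (\lnot (\lnot (\lnot s \land \lnot p) \lor p) \lor \lnot s \lor \lnot p) \lor r \lor q
≡ (\lnot \lnot (\lnot (\lnot s \land \lnot p) \lor p) \land \lnot \lnot s \land \lnot \lnot p) \lor r \lor q
≡ ((\lnot (\lnot s \land \lnot p) \lor p) \land \lnot \lnot s \land \lnot \lnot p) \lor r \lor q
≡ ((\lnot \lnot s \lor \lnot \lnot p \lor p) \land \lnot \lnot s \land \lnot \lnot p) \lor r \lor q
≡ ((s \lor \lnot \lnot p \lor p) \land \lnot \lnot s \land \lnot \lnot p) \lor r \lor q
≡ ((s \lor p \lor p) \land \lnot \lnot s \land \lnot \lnot p) \lor r \lor q
≡ ((s \lor p \lor p) \land s \land \lnot \lnot p) \lor r \lor q
≡ ((s \lor p \lor p) \land s \land p) \lor r \lor q
≡ (s \lor p \lor p \lor r \lor q) \land (s \lor r \lor q) \land (p \lor r \lor q)
≡ (s \lor r \lor q) \land (p \lor r \lor q)

(s \lor r \lor q) \land (p \lor r \lor q)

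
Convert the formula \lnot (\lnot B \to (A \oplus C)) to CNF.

\lnot B \land (\lnot A \lor C) \land (\lnot C \lor A)

\lnot (\lnot B \to (A \oplus C))
= \lnot (\lnot \lnot B \lor (A \oplus C))   [eliminate \to]
= \lnot (\lnot \lnot B \lor ((A \lor C) \land \lnot (A \land C)))   [expand \oplus]
= \lnot \lnot \lnot B \land \lnot ((A \lor C) \land \lnot (A \land C))   [De Morgan]
= \lnot B \land \lnot ((A \lor C) \land \lnot (A \land C))   [double negation]
= \lnot B \land (\lnot (A \lor C) \lor \lnot \lnot (A \land C))   [De Morgan]
= \lnot B \land ((\lnot A \land \lnot C) \lor \lnot \lnot (A \land C))   [De Morgan]
= \lnot B \land ((\lnot A \land \lnot C) \lor (A \land C))   [double negation]
= \lnot B \land (\lnot A \lor A) \land (\lnot A \lor C) \land (\lnot C \lor A) \land (\lnot C \lor C)   [distribute \lor over \land]
= \lnot B \land (\lnot A \lor C) \land (\lnot C \lor A)   [simplify]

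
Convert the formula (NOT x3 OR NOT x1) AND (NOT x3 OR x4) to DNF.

NOT x3 OR (NOT x1 AND x4)

(NOT x3 OR NOT x1) AND (NOT x3 OR x4)
≡ (NOT x3 AND NOT x3) OR (NOT x3 AND x4) OR (NOT x1 AND NOT x3) OR (NOT x1 AND x4)   [distribute AND over OR]
≡ NOT x3 OR (NOT x1 AND x4)   [simplify]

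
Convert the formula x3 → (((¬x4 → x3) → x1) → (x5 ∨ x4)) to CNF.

x3 → (((¬x4 → x3) → x1) → (x5 ∨ x4))
≡ ¬x3 ∨ (((¬x4 → x3) → x1) → (x5 ∨ x4))
≡ ¬x3 ∨ ¬((¬x4 → x3) → x1) ∨ x5 ∨ x4
≡ ¬x3 ∨ ¬(¬(¬x4 → x3) ∨ x1) ∨ x5 ∨ x4
≡ ¬x3 ∨ ¬(¬(¬¬x4 ∨ x3) ∨ x1) ∨ x5 ∨ x4
≡ ¬x3 ∨ (¬¬(¬¬x4 ∨ x3) ∧ ¬x1) ∨ x5 ∨ x4
≡ ¬x3 ∨ ((¬¬x4 ∨ x3) ∧ ¬x1) ∨ x5 ∨ x4
≡ ¬x3 ∨ ((x4 ∨ x3) ∧ ¬x1) ∨ x5 ∨ x4
≡ (¬x3 ∨ x4 ∨ x3 ∨ x5 ∨ x4) ∧ (¬x3 ∨ ¬x1 ∨ x5 ∨ x4)
≡ ¬x3 ∨ ¬x1 ∨ x5 ∨ x4

¬x3 ∨ ¬x1 ∨ x5 ∨ x4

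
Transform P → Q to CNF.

P → Q
= ¬P ∨ Q   [eliminate →]

¬P ∨ Q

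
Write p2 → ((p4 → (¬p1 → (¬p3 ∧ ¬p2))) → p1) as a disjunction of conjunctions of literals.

¬p2 ∨ (p4 ∧ ¬p1 ∧ p3) ∨ (p4 ∧ ¬p1 ∧ p2) ∨ p1

p2 → ((p4 → (¬p1 → (¬p3 ∧ ¬p2))) → p1)
= ¬p2 ∨ ((p4 → (¬p1 → (¬p3 ∧ ¬p2))) → p1)   — eliminate →
= ¬p2 ∨ ¬(p4 → (¬p1 → (¬p3 ∧ ¬p2))) ∨ p1   — eliminate →
= ¬p2 ∨ ¬(¬p4 ∨ (¬p1 → (¬p3 ∧ ¬p2))) ∨ p1   — eliminate →
= ¬p2 ∨ ¬(¬p4 ∨ ¬¬p1 ∨ (¬p3 ∧ ¬p2)) ∨ p1   — eliminate →
= ¬p2 ∨ (¬¬p4 ∧ ¬¬¬p1 ∧ ¬(¬p3 ∧ ¬p2)) ∨ p1   — De Morgan
= ¬p2 ∨ (p4 ∧ ¬¬¬p1 ∧ ¬(¬p3 ∧ ¬p2)) ∨ p1   — double negation
= ¬p2 ∨ (p4 ∧ ¬p1 ∧ ¬(¬p3 ∧ ¬p2)) ∨ p1   — double negation
= ¬p2 ∨ (p4 ∧ ¬p1 ∧ (¬¬p3 ∨ ¬¬p2)) ∨ p1   — De Morgan
= ¬p2 ∨ (p4 ∧ ¬p1 ∧ (p3 ∨ ¬¬p2)) ∨ p1   — double negation
= ¬p2 ∨ (p4 ∧ ¬p1 ∧ (p3 ∨ p2)) ∨ p1   — double negation
= ¬p2 ∨ (p4 ∧ ¬p1 ∧ p3) ∨ (p4 ∧ ¬p1 ∧ p2) ∨ p1   — distribute ∧ over ∨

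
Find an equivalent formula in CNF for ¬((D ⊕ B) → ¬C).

(D ∨ B) ∧ (¬D ∨ ¬B) ∧ C

¬((D ⊕ B) → ¬C)
= ¬(¬(D ⊕ B) ∨ ¬C)   [eliminate →]
= ¬(¬((D ∨ B) ∧ ¬(D ∧ B)) ∨ ¬C)   [expand ⊕]
= ¬¬((D ∨ B) ∧ ¬(D ∧ B)) ∧ ¬¬C   [De Morgan]
= (D ∨ B) ∧ ¬(D ∧ B) ∧ ¬¬C   [double negation]
= (D ∨ B) ∧ (¬D ∨ ¬B) ∧ ¬¬C   [De Morgan]
= (D ∨ B) ∧ (¬D ∨ ¬B) ∧ C   [double negation]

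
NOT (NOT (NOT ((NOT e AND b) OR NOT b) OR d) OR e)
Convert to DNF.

d AND NOT e

NOT (NOT (NOT ((NOT e AND b) OR NOT b) OR d) OR e)
≡ NOT NOT (NOT ((NOT e AND b) OR NOT b) OR d) AND NOT e   [De Morgan]
≡ (NOT ((NOT e AND b) OR NOT b) OR d) AND NOT e   [double negation]
≡ ((NOT (NOT e AND b) AND NOT NOT b) OR d) AND NOT e   [De Morgan]
≡ (((NOT NOT e OR NOT b) AND NOT NOT b) OR d) AND NOT e   [De Morgan]
≡ (((e OR NOT b) AND NOT NOT b) OR d) AND NOT e   [double negation]
≡ (((e OR NOT b) AND b) OR d) AND NOT e   [double negation]
≡ (e AND b AND NOT e) OR (NOT b AND b AND NOT e) OR (d AND NOT e)   [distribute AND over OR]
≡ d AND NOT e   [simplify]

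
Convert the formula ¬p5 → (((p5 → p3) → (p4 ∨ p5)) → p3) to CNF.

p5 ∨ ¬p4 ∨ p3

¬p5 → (((p5 → p3) → (p4 ∨ p5)) → p3)
= ¬¬p5 ∨ (((p5 → p3) → (p4 ∨ p5)) → p3)   [eliminate →]
= ¬¬p5 ∨ ¬((p5 → p3) → (p4 ∨ p5)) ∨ p3   [eliminate →]
= ¬¬p5 ∨ ¬(¬(p5 → p3) ∨ p4 ∨ p5) ∨ p3   [eliminate →]
= ¬¬p5 ∨ ¬(¬(¬p5 ∨ p3) ∨ p4 ∨ p5) ∨ p3   [eliminate →]
= p5 ∨ ¬(¬(¬p5 ∨ p3) ∨ p4 ∨ p5) ∨ p3   [double negation]
= p5 ∨ (¬¬(¬p5 ∨ p3) ∧ ¬p4 ∧ ¬p5) ∨ p3   [De Morgan]
= p5 ∨ ((¬p5 ∨ p3) ∧ ¬p4 ∧ ¬p5) ∨ p3   [double negation]
= (p5 ∨ ¬p5 ∨ p3 ∨ p3) ∧ (p5 ∨ ¬p4 ∨ p3) ∧ (p5 ∨ ¬p5 ∨ p3)   [distribute ∨ over ∧]
= p5 ∨ ¬p4 ∨ p3   [simplify]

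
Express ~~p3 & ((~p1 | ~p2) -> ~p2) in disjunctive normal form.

~~p3 & ((~p1 | ~p2) -> ~p2)
= ~~p3 & (~(~p1 | ~p2) | ~p2)   (eliminate ->)
= p3 & (~(~p1 | ~p2) | ~p2)   (double negation)
= p3 & ((~~p1 & ~~p2) | ~p2)   (De Morgan)
= p3 & ((p1 & ~~p2) | ~p2)   (double negation)
= p3 & ((p1 & p2) | ~p2)   (double negation)
= (p3 & p1 & p2) | (p3 & ~p2)   (distribute & over |)

(p3 & p1 & p2) | (p3 & ~p2)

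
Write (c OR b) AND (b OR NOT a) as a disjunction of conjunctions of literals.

(c AND NOT a) OR b

(c OR b) AND (b OR NOT a)
≡ (c AND b) OR (c AND NOT a) OR (b AND b) OR (b AND NOT a)   [distribute AND over OR]
≡ (c AND NOT a) OR b   [simplify]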